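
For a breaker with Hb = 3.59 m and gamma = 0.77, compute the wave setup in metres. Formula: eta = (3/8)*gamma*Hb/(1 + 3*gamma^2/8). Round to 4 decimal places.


eta = (3/8) * gamma * Hb / (1 + 3*gamma^2/8)
Numerator = (3/8) * 0.77 * 3.59 = 1.036612
Denominator = 1 + 3*0.77^2/8 = 1 + 0.222338 = 1.222338
eta = 1.036612 / 1.222338
eta = 0.8481 m

0.8481


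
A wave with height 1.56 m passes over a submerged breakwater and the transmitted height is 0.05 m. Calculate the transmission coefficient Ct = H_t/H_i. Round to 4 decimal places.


Ct = H_t / H_i
Ct = 0.05 / 1.56
Ct = 0.0321

0.0321


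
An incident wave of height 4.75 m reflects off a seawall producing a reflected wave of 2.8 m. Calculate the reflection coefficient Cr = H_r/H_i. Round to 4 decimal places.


Cr = H_r / H_i
Cr = 2.8 / 4.75
Cr = 0.5895

0.5895


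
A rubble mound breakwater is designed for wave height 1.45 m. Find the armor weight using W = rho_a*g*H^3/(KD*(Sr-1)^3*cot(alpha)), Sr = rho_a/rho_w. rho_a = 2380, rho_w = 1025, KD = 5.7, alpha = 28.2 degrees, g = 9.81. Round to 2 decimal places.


Sr = rho_a / rho_w = 2380 / 1025 = 2.321951
(Sr - 1) = 1.321951
(Sr - 1)^3 = 2.310182
cot(28.2) = 1 / tan(28.2) = 1 / 0.536195 = 1.864992
Numerator = 2380 * 9.81 * 1.45^3 = 71178.6868
Denominator = 5.7 * 2.310182 * 1.864992 = 24.558291
W = 71178.6868 / 24.558291
W = 2898.36 N

2898.36


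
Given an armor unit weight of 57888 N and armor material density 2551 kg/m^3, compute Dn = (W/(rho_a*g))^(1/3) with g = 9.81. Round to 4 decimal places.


V = W / (rho_a * g)
V = 57888 / (2551 * 9.81)
V = 57888 / 25025.31
V = 2.313178 m^3
Dn = V^(1/3) = 2.313178^(1/3)
Dn = 1.3225 m

1.3225


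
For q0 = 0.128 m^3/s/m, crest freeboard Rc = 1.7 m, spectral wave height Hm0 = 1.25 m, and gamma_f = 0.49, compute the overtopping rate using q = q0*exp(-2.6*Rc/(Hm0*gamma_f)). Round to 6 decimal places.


q = q0 * exp(-2.6 * Rc / (Hm0 * gamma_f))
Exponent = -2.6 * 1.7 / (1.25 * 0.49)
= -2.6 * 1.7 / 0.6125
= -7.216327
exp(-7.216327) = 0.000734
q = 0.128 * 0.000734
q = 0.000094 m^3/s/m

0.000094


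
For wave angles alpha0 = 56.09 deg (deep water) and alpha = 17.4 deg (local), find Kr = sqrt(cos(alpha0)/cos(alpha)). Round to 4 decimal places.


Kr = sqrt(cos(alpha0) / cos(alpha))
cos(56.09) = 0.557890
cos(17.4) = 0.954240
Kr = sqrt(0.557890 / 0.954240)
Kr = sqrt(0.584643)
Kr = 0.7646

0.7646


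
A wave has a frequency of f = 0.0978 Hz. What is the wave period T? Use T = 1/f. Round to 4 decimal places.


T = 1 / f
T = 1 / 0.0978
T = 10.2249 s

10.2249


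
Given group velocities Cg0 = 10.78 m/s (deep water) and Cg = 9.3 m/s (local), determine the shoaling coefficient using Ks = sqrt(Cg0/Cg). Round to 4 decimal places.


Ks = sqrt(Cg0 / Cg)
Ks = sqrt(10.78 / 9.3)
Ks = sqrt(1.1591)
Ks = 1.0766

1.0766


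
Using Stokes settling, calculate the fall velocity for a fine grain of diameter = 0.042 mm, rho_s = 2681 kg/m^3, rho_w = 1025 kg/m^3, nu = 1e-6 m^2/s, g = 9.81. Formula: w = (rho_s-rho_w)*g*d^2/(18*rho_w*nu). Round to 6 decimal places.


w = (rho_s - rho_w) * g * d^2 / (18 * rho_w * nu)
d = 0.042 mm = 0.000042 m
rho_s - rho_w = 2681 - 1025 = 1656
Numerator = 1656 * 9.81 * (0.000042)^2 = 0.000028656815
Denominator = 18 * 1025 * 1e-6 = 0.018450
w = 0.001553 m/s

0.001553


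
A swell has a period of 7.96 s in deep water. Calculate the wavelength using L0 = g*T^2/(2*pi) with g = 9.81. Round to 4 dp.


L0 = g * T^2 / (2 * pi)
L0 = 9.81 * 7.96^2 / (2 * pi)
L0 = 9.81 * 63.3616 / 6.28319
L0 = 621.5773 / 6.28319
L0 = 98.9271 m

98.9271


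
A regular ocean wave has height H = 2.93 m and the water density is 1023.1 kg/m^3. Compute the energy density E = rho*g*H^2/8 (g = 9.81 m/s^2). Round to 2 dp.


E = (1/8) * rho * g * H^2
E = (1/8) * 1023.1 * 9.81 * 2.93^2
E = 0.125 * 1023.1 * 9.81 * 8.5849
E = 10770.41 J/m^2

10770.41


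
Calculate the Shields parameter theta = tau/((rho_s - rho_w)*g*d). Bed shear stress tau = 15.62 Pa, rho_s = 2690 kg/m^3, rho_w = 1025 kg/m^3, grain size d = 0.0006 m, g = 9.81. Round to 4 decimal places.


theta = tau / ((rho_s - rho_w) * g * d)
rho_s - rho_w = 2690 - 1025 = 1665
Denominator = 1665 * 9.81 * 0.0006 = 9.800190
theta = 15.62 / 9.800190
theta = 1.5938

1.5938


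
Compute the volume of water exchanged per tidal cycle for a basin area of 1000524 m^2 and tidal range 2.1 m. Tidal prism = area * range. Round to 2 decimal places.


Tidal prism = Area * Tidal range
P = 1000524 * 2.1
P = 2101100.40 m^3

2101100.40


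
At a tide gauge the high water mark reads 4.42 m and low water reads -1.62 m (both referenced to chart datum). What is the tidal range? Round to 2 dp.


Tidal range = High water - Low water
Tidal range = 4.42 - (-1.62)
Tidal range = 6.04 m

6.04


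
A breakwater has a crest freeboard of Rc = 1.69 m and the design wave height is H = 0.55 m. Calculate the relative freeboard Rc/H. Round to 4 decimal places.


Relative freeboard = Rc / H
= 1.69 / 0.55
= 3.0727

3.0727


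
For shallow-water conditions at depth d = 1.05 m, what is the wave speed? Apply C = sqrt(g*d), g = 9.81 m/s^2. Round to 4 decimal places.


Using the shallow-water approximation:
C = sqrt(g * d) = sqrt(9.81 * 1.05)
C = sqrt(10.3005)
C = 3.2094 m/s

3.2094


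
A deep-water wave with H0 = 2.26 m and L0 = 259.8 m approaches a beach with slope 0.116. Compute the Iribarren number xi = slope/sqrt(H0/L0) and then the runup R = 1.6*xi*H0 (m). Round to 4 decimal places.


xi = slope / sqrt(H0/L0)
H0/L0 = 2.26/259.8 = 0.008699
sqrt(0.008699) = 0.093268
xi = 0.116 / 0.093268 = 1.243722
R = 1.6 * xi * H0 = 1.6 * 1.243722 * 2.26
R = 4.4973 m

4.4973


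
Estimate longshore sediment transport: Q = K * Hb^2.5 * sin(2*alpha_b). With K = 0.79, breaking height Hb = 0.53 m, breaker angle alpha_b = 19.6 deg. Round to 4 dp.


Q = K * Hb^2.5 * sin(2 * alpha_b)
Hb^2.5 = 0.53^2.5 = 0.204498
sin(2 * 19.6) = sin(39.2) = 0.632029
Q = 0.79 * 0.204498 * 0.632029
Q = 0.1021 m^3/s

0.1021


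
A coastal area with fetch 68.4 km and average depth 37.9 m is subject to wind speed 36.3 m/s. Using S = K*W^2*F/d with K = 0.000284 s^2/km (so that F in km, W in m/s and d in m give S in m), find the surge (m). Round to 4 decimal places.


S = K * W^2 * F / d
W^2 = 36.3^2 = 1317.69
S = 0.000284 * 1317.69 * 68.4 / 37.9
Numerator = 0.000284 * 1317.69 * 68.4 = 25.596919
S = 25.596919 / 37.9 = 0.6754 m

0.6754


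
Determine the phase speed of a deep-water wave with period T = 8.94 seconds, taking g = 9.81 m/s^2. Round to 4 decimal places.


We use the deep-water celerity formula:
C = g * T / (2 * pi)
C = 9.81 * 8.94 / (2 * 3.14159...)
C = 87.701400 / 6.283185
C = 13.9581 m/s

13.9581


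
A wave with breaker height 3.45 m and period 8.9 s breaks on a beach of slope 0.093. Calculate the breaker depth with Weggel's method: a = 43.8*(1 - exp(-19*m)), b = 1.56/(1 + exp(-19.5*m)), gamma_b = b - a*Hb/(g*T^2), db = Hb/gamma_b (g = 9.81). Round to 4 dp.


a = 43.8 * (1 - exp(-19 * m))
exp(-19 * 0.093) = exp(-1.7670) = 0.170845
a = 43.8 * (1 - 0.170845) = 36.317000
b = 1.56 / (1 + exp(-19.5 * m))
exp(-19.5 * 0.093) = exp(-1.8135) = 0.163082
b = 1.56 / (1 + 0.163082) = 1.341264
Hb / (g * T^2) = 3.45 / (9.81 * 8.9^2) = 3.45 / 777.0501 = 0.00443987
gamma_b = b - a * Hb/(g*T^2) = 1.341264 - 36.317000 * 0.00443987 = 1.180021
db = Hb / gamma_b = 3.45 / 1.180021
db = 2.9237 m

2.9237


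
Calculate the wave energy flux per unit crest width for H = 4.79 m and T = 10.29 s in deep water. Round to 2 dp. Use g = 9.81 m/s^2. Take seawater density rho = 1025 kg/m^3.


P = rho * g^2 * H^2 * T / (32 * pi)
P = 1025 * 9.81^2 * 4.79^2 * 10.29 / (32 * pi)
P = 1025 * 96.2361 * 22.9441 * 10.29 / 100.53096
P = 231658.60 W/m

231658.60


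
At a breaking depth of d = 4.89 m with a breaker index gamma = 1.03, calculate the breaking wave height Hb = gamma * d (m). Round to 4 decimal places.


Hb = gamma * d
Hb = 1.03 * 4.89
Hb = 5.0367 m

5.0367


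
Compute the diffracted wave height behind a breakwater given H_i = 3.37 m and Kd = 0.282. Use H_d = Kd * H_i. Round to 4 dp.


H_d = Kd * H_i
H_d = 0.282 * 3.37
H_d = 0.9503 m

0.9503


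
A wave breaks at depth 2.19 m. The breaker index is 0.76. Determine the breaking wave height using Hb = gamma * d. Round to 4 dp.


Hb = gamma * d
Hb = 0.76 * 2.19
Hb = 1.6644 m

1.6644


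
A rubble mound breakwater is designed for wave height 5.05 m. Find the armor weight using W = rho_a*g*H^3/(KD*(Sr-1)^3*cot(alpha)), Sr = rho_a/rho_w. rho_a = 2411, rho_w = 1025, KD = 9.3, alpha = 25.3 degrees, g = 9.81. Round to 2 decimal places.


Sr = rho_a / rho_w = 2411 / 1025 = 2.352195
(Sr - 1) = 1.352195
(Sr - 1)^3 = 2.472396
cot(25.3) = 1 / tan(25.3) = 1 / 0.472698 = 2.115516
Numerator = 2411 * 9.81 * 5.05^3 = 3046073.3156
Denominator = 9.3 * 2.472396 * 2.115516 = 48.642673
W = 3046073.3156 / 48.642673
W = 62621.42 N

62621.42


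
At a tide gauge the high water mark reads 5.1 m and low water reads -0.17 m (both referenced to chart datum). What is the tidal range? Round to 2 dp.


Tidal range = High water - Low water
Tidal range = 5.1 - (-0.17)
Tidal range = 5.27 m

5.27


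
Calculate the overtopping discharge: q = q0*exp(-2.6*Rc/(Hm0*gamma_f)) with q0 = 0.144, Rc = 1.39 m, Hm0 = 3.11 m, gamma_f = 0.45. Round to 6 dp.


q = q0 * exp(-2.6 * Rc / (Hm0 * gamma_f))
Exponent = -2.6 * 1.39 / (3.11 * 0.45)
= -2.6 * 1.39 / 1.3995
= -2.582351
exp(-2.582351) = 0.075596
q = 0.144 * 0.075596
q = 0.010886 m^3/s/m

0.010886


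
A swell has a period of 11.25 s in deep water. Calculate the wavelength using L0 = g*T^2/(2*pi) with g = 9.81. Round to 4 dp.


L0 = g * T^2 / (2 * pi)
L0 = 9.81 * 11.25^2 / (2 * pi)
L0 = 9.81 * 126.5625 / 6.28319
L0 = 1241.5781 / 6.28319
L0 = 197.6033 m

197.6033


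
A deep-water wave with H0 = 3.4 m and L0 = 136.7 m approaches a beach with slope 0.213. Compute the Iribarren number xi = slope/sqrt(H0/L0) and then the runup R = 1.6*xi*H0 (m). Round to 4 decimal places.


xi = slope / sqrt(H0/L0)
H0/L0 = 3.4/136.7 = 0.024872
sqrt(0.024872) = 0.157709
xi = 0.213 / 0.157709 = 1.350593
R = 1.6 * xi * H0 = 1.6 * 1.350593 * 3.4
R = 7.3472 m

7.3472


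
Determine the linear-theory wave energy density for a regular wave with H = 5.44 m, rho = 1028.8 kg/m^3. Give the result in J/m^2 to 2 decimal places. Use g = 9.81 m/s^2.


E = (1/8) * rho * g * H^2
E = (1/8) * 1028.8 * 9.81 * 5.44^2
E = 0.125 * 1028.8 * 9.81 * 29.5936
E = 37334.28 J/m^2

37334.28


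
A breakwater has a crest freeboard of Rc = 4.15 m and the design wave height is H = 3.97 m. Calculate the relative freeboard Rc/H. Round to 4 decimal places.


Relative freeboard = Rc / H
= 4.15 / 3.97
= 1.0453

1.0453


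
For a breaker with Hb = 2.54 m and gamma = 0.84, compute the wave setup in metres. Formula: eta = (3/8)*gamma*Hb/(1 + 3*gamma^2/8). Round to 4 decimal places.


eta = (3/8) * gamma * Hb / (1 + 3*gamma^2/8)
Numerator = (3/8) * 0.84 * 2.54 = 0.800100
Denominator = 1 + 3*0.84^2/8 = 1 + 0.264600 = 1.264600
eta = 0.800100 / 1.264600
eta = 0.6327 m

0.6327


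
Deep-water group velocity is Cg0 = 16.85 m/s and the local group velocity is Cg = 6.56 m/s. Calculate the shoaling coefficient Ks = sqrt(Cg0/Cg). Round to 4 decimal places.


Ks = sqrt(Cg0 / Cg)
Ks = sqrt(16.85 / 6.56)
Ks = sqrt(2.5686)
Ks = 1.6027

1.6027


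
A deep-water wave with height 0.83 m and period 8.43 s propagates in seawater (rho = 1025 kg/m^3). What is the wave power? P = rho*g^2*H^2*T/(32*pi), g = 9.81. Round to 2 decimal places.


P = rho * g^2 * H^2 * T / (32 * pi)
P = 1025 * 9.81^2 * 0.83^2 * 8.43 / (32 * pi)
P = 1025 * 96.2361 * 0.6889 * 8.43 / 100.53096
P = 5698.31 W/m

5698.31


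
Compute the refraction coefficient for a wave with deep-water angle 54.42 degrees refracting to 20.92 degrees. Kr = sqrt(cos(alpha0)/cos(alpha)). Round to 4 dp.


Kr = sqrt(cos(alpha0) / cos(alpha))
cos(54.42) = 0.581839
cos(20.92) = 0.934080
Kr = sqrt(0.581839 / 0.934080)
Kr = sqrt(0.622901)
Kr = 0.7892

0.7892


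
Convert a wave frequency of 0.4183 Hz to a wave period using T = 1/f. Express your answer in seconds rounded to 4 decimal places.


T = 1 / f
T = 1 / 0.4183
T = 2.3906 s

2.3906


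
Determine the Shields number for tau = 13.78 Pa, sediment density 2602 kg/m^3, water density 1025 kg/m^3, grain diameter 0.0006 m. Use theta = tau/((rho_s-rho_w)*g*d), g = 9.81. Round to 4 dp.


theta = tau / ((rho_s - rho_w) * g * d)
rho_s - rho_w = 2602 - 1025 = 1577
Denominator = 1577 * 9.81 * 0.0006 = 9.282222
theta = 13.78 / 9.282222
theta = 1.4846

1.4846


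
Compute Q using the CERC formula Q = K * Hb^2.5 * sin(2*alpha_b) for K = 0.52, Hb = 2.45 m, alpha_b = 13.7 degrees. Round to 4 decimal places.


Q = K * Hb^2.5 * sin(2 * alpha_b)
Hb^2.5 = 2.45^2.5 = 9.395399
sin(2 * 13.7) = sin(27.4) = 0.460200
Q = 0.52 * 9.395399 * 0.460200
Q = 2.2484 m^3/s

2.2484


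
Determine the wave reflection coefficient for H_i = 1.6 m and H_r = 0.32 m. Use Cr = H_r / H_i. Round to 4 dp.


Cr = H_r / H_i
Cr = 0.32 / 1.6
Cr = 0.2000

0.2000


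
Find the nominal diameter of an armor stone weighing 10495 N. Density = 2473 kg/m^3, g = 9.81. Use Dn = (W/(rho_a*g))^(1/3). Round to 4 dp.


V = W / (rho_a * g)
V = 10495 / (2473 * 9.81)
V = 10495 / 24260.13
V = 0.432603 m^3
Dn = V^(1/3) = 0.432603^(1/3)
Dn = 0.7563 m

0.7563


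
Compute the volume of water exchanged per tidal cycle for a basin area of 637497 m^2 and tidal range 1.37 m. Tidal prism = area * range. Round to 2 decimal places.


Tidal prism = Area * Tidal range
P = 637497 * 1.37
P = 873370.89 m^3

873370.89


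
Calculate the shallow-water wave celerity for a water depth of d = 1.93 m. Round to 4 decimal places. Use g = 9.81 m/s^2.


Using the shallow-water approximation:
C = sqrt(g * d) = sqrt(9.81 * 1.93)
C = sqrt(18.9333)
C = 4.3512 m/s

4.3512


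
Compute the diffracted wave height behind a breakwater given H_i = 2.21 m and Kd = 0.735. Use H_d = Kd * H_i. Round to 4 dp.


H_d = Kd * H_i
H_d = 0.735 * 2.21
H_d = 1.6244 m

1.6244


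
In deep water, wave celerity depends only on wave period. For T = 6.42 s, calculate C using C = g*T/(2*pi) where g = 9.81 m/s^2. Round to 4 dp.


We use the deep-water celerity formula:
C = g * T / (2 * pi)
C = 9.81 * 6.42 / (2 * 3.14159...)
C = 62.980200 / 6.283185
C = 10.0236 m/s

10.0236


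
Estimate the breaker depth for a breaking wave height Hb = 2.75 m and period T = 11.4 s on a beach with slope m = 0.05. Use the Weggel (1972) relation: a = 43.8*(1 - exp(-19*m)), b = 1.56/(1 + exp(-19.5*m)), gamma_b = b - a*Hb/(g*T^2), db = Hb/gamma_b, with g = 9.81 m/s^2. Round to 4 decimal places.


a = 43.8 * (1 - exp(-19 * m))
exp(-19 * 0.05) = exp(-0.9500) = 0.386741
a = 43.8 * (1 - 0.386741) = 26.860743
b = 1.56 / (1 + exp(-19.5 * m))
exp(-19.5 * 0.05) = exp(-0.9750) = 0.377192
b = 1.56 / (1 + 0.377192) = 1.132739
Hb / (g * T^2) = 2.75 / (9.81 * 11.4^2) = 2.75 / 1274.9076 = 0.00215702
gamma_b = b - a * Hb/(g*T^2) = 1.132739 - 26.860743 * 0.00215702 = 1.074800
db = Hb / gamma_b = 2.75 / 1.074800
db = 2.5586 m

2.5586


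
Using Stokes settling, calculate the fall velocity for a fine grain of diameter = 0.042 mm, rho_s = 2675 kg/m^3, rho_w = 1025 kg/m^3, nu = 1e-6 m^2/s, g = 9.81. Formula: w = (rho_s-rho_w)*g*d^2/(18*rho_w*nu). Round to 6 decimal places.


w = (rho_s - rho_w) * g * d^2 / (18 * rho_w * nu)
d = 0.042 mm = 0.000042 m
rho_s - rho_w = 2675 - 1025 = 1650
Numerator = 1650 * 9.81 * (0.000042)^2 = 0.000028552986
Denominator = 18 * 1025 * 1e-6 = 0.018450
w = 0.001548 m/s

0.001548


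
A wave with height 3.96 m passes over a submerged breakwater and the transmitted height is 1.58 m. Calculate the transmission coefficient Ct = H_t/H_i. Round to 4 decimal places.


Ct = H_t / H_i
Ct = 1.58 / 3.96
Ct = 0.3990

0.3990


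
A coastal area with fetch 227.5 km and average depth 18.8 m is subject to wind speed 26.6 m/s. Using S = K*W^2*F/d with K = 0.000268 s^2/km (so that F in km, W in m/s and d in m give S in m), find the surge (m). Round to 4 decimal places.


S = K * W^2 * F / d
W^2 = 26.6^2 = 707.56
S = 0.000268 * 707.56 * 227.5 / 18.8
Numerator = 0.000268 * 707.56 * 227.5 = 43.139933
S = 43.139933 / 18.8 = 2.2947 m

2.2947


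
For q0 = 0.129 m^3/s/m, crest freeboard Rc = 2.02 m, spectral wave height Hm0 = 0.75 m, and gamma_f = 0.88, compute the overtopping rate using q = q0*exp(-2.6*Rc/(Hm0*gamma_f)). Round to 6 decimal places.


q = q0 * exp(-2.6 * Rc / (Hm0 * gamma_f))
Exponent = -2.6 * 2.02 / (0.75 * 0.88)
= -2.6 * 2.02 / 0.6600
= -7.957576
exp(-7.957576) = 0.000350
q = 0.129 * 0.000350
q = 0.000045 m^3/s/m

0.000045


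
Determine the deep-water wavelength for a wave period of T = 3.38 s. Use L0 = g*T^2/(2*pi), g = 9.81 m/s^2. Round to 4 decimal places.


L0 = g * T^2 / (2 * pi)
L0 = 9.81 * 3.38^2 / (2 * pi)
L0 = 9.81 * 11.4244 / 6.28319
L0 = 112.0734 / 6.28319
L0 = 17.8370 m

17.8370


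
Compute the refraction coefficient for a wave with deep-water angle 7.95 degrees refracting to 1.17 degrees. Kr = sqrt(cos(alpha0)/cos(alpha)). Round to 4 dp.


Kr = sqrt(cos(alpha0) / cos(alpha))
cos(7.95) = 0.990389
cos(1.17) = 0.999792
Kr = sqrt(0.990389 / 0.999792)
Kr = sqrt(0.990596)
Kr = 0.9953

0.9953


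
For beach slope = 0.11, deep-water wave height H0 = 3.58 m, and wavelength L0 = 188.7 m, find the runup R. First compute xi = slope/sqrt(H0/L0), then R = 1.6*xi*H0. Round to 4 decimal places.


xi = slope / sqrt(H0/L0)
H0/L0 = 3.58/188.7 = 0.018972
sqrt(0.018972) = 0.137739
xi = 0.11 / 0.137739 = 0.798614
R = 1.6 * xi * H0 = 1.6 * 0.798614 * 3.58
R = 4.5745 m

4.5745


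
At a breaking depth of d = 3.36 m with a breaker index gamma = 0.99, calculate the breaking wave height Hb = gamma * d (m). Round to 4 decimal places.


Hb = gamma * d
Hb = 0.99 * 3.36
Hb = 3.3264 m

3.3264


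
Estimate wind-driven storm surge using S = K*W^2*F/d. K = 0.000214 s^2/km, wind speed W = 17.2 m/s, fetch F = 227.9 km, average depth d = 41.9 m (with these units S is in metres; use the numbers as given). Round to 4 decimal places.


S = K * W^2 * F / d
W^2 = 17.2^2 = 295.84
S = 0.000214 * 295.84 * 227.9 / 41.9
Numerator = 0.000214 * 295.84 * 227.9 = 14.428294
S = 14.428294 / 41.9 = 0.3444 m

0.3444


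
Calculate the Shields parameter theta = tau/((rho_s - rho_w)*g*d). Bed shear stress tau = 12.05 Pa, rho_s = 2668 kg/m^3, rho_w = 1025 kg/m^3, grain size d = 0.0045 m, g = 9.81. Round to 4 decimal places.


theta = tau / ((rho_s - rho_w) * g * d)
rho_s - rho_w = 2668 - 1025 = 1643
Denominator = 1643 * 9.81 * 0.0045 = 72.530235
theta = 12.05 / 72.530235
theta = 0.1661

0.1661


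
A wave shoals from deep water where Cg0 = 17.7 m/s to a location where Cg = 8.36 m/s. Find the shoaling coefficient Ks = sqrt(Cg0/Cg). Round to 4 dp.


Ks = sqrt(Cg0 / Cg)
Ks = sqrt(17.7 / 8.36)
Ks = sqrt(2.1172)
Ks = 1.4551

1.4551


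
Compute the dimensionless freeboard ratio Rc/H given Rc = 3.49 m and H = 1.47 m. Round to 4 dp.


Relative freeboard = Rc / H
= 3.49 / 1.47
= 2.3741

2.3741


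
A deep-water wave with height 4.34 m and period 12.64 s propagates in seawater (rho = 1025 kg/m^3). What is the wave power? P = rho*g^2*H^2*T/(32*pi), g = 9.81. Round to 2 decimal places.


P = rho * g^2 * H^2 * T / (32 * pi)
P = 1025 * 9.81^2 * 4.34^2 * 12.64 / (32 * pi)
P = 1025 * 96.2361 * 18.8356 * 12.64 / 100.53096
P = 233608.46 W/m

233608.46


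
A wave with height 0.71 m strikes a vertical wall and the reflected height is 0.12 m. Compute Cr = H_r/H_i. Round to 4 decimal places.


Cr = H_r / H_i
Cr = 0.12 / 0.71
Cr = 0.1690

0.1690


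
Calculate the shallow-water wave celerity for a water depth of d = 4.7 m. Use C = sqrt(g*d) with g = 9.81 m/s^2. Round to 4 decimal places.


Using the shallow-water approximation:
C = sqrt(g * d) = sqrt(9.81 * 4.7)
C = sqrt(46.1070)
C = 6.7902 m/s

6.7902


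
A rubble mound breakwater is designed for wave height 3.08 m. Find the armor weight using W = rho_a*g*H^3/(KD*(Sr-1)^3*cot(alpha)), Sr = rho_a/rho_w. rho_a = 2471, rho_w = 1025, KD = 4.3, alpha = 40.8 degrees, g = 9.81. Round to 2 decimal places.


Sr = rho_a / rho_w = 2471 / 1025 = 2.410732
(Sr - 1) = 1.410732
(Sr - 1)^3 = 2.807587
cot(40.8) = 1 / tan(40.8) = 1 / 0.863177 = 1.158511
Numerator = 2471 * 9.81 * 3.08^3 = 708261.9361
Denominator = 4.3 * 2.807587 * 1.158511 = 13.986272
W = 708261.9361 / 13.986272
W = 50639.80 N

50639.80


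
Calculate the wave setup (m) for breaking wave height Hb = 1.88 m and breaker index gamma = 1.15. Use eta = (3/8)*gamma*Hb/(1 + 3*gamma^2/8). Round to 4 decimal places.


eta = (3/8) * gamma * Hb / (1 + 3*gamma^2/8)
Numerator = (3/8) * 1.15 * 1.88 = 0.810750
Denominator = 1 + 3*1.15^2/8 = 1 + 0.495938 = 1.495938
eta = 0.810750 / 1.495938
eta = 0.5420 m

0.5420


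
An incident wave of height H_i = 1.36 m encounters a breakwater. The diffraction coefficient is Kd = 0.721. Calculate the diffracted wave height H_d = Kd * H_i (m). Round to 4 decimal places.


H_d = Kd * H_i
H_d = 0.721 * 1.36
H_d = 0.9806 m

0.9806


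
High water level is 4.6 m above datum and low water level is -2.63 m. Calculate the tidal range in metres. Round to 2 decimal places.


Tidal range = High water - Low water
Tidal range = 4.6 - (-2.63)
Tidal range = 7.23 m

7.23


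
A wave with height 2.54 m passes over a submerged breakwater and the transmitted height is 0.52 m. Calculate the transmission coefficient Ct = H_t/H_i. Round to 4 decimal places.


Ct = H_t / H_i
Ct = 0.52 / 2.54
Ct = 0.2047

0.2047


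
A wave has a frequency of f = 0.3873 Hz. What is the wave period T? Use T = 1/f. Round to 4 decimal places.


T = 1 / f
T = 1 / 0.3873
T = 2.5820 s

2.5820


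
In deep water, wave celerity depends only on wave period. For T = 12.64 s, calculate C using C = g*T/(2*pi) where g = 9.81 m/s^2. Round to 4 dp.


We use the deep-water celerity formula:
C = g * T / (2 * pi)
C = 9.81 * 12.64 / (2 * 3.14159...)
C = 123.998400 / 6.283185
C = 19.7350 m/s

19.7350


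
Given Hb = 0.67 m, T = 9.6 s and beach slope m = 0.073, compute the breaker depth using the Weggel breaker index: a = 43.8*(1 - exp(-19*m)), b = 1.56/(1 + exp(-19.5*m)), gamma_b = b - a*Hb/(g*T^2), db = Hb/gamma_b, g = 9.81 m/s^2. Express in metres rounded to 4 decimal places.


a = 43.8 * (1 - exp(-19 * m))
exp(-19 * 0.073) = exp(-1.3870) = 0.249824
a = 43.8 * (1 - 0.249824) = 32.857724
b = 1.56 / (1 + exp(-19.5 * m))
exp(-19.5 * 0.073) = exp(-1.4235) = 0.240869
b = 1.56 / (1 + 0.240869) = 1.257183
Hb / (g * T^2) = 0.67 / (9.81 * 9.6^2) = 0.67 / 904.0896 = 0.00074108
gamma_b = b - a * Hb/(g*T^2) = 1.257183 - 32.857724 * 0.00074108 = 1.232833
db = Hb / gamma_b = 0.67 / 1.232833
db = 0.5435 m

0.5435


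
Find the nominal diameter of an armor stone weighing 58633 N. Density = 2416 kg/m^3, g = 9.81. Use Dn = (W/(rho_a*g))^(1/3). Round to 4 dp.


V = W / (rho_a * g)
V = 58633 / (2416 * 9.81)
V = 58633 / 23700.96
V = 2.473866 m^3
Dn = V^(1/3) = 2.473866^(1/3)
Dn = 1.3525 m

1.3525


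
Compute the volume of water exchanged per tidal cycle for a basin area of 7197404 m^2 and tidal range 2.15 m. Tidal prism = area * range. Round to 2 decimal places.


Tidal prism = Area * Tidal range
P = 7197404 * 2.15
P = 15474418.60 m^3

15474418.60


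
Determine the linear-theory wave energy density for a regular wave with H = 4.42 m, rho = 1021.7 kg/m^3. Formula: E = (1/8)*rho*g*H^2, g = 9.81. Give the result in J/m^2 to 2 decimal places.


E = (1/8) * rho * g * H^2
E = (1/8) * 1021.7 * 9.81 * 4.42^2
E = 0.125 * 1021.7 * 9.81 * 19.5364
E = 24476.37 J/m^2

24476.37


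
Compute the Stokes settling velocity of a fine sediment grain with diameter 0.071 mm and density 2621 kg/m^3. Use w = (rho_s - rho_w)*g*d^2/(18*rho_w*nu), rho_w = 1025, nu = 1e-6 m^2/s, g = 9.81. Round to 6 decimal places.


w = (rho_s - rho_w) * g * d^2 / (18 * rho_w * nu)
d = 0.071 mm = 0.000071 m
rho_s - rho_w = 2621 - 1025 = 1596
Numerator = 1596 * 9.81 * (0.000071)^2 = 0.000078925727
Denominator = 18 * 1025 * 1e-6 = 0.018450
w = 0.004278 m/s

0.004278


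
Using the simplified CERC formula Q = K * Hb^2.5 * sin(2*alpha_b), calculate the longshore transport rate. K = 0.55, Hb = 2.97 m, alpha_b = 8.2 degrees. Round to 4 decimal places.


Q = K * Hb^2.5 * sin(2 * alpha_b)
Hb^2.5 = 2.97^2.5 = 15.201664
sin(2 * 8.2) = sin(16.4) = 0.282341
Q = 0.55 * 15.201664 * 0.282341
Q = 2.3606 m^3/s

2.3606


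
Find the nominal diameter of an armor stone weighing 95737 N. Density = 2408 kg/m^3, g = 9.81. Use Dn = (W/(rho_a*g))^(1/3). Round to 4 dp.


V = W / (rho_a * g)
V = 95737 / (2408 * 9.81)
V = 95737 / 23622.48
V = 4.052792 m^3
Dn = V^(1/3) = 4.052792^(1/3)
Dn = 1.5944 m

1.5944


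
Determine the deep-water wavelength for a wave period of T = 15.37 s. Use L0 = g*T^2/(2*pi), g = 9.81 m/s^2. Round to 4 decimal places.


L0 = g * T^2 / (2 * pi)
L0 = 9.81 * 15.37^2 / (2 * pi)
L0 = 9.81 * 236.2369 / 6.28319
L0 = 2317.4840 / 6.28319
L0 = 368.8390 m

368.8390


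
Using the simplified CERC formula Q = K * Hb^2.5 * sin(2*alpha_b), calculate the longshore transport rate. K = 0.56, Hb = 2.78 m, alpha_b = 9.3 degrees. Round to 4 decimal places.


Q = K * Hb^2.5 * sin(2 * alpha_b)
Hb^2.5 = 2.78^2.5 = 12.885818
sin(2 * 9.3) = sin(18.6) = 0.318959
Q = 0.56 * 12.885818 * 0.318959
Q = 2.3016 m^3/s

2.3016


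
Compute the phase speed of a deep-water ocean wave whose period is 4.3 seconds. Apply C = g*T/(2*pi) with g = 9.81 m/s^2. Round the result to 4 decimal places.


We use the deep-water celerity formula:
C = g * T / (2 * pi)
C = 9.81 * 4.3 / (2 * 3.14159...)
C = 42.183000 / 6.283185
C = 6.7136 m/s

6.7136


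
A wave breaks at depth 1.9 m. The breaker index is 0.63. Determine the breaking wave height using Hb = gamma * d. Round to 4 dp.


Hb = gamma * d
Hb = 0.63 * 1.9
Hb = 1.1970 m

1.1970


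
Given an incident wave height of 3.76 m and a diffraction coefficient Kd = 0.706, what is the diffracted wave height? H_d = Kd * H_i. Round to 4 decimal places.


H_d = Kd * H_i
H_d = 0.706 * 3.76
H_d = 2.6546 m

2.6546


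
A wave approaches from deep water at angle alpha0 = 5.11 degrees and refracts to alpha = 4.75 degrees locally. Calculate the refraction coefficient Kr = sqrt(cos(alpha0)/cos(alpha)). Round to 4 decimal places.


Kr = sqrt(cos(alpha0) / cos(alpha))
cos(5.11) = 0.996026
cos(4.75) = 0.996566
Kr = sqrt(0.996026 / 0.996566)
Kr = sqrt(0.999458)
Kr = 0.9997

0.9997


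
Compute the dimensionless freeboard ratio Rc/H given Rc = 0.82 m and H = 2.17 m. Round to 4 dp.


Relative freeboard = Rc / H
= 0.82 / 2.17
= 0.3779

0.3779


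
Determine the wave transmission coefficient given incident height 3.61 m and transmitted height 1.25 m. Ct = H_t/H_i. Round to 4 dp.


Ct = H_t / H_i
Ct = 1.25 / 3.61
Ct = 0.3463

0.3463


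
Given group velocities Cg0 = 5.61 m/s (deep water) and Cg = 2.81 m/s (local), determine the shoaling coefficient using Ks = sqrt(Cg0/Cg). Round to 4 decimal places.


Ks = sqrt(Cg0 / Cg)
Ks = sqrt(5.61 / 2.81)
Ks = sqrt(1.9964)
Ks = 1.4130

1.4130


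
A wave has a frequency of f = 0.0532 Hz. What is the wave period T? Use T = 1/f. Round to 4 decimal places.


T = 1 / f
T = 1 / 0.0532
T = 18.7970 s

18.7970


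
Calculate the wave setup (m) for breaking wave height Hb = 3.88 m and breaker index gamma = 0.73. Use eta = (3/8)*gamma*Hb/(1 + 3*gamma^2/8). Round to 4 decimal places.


eta = (3/8) * gamma * Hb / (1 + 3*gamma^2/8)
Numerator = (3/8) * 0.73 * 3.88 = 1.062150
Denominator = 1 + 3*0.73^2/8 = 1 + 0.199838 = 1.199838
eta = 1.062150 / 1.199838
eta = 0.8852 m

0.8852


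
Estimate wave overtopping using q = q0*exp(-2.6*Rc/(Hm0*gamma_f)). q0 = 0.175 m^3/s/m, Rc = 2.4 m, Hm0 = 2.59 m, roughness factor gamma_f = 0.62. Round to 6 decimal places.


q = q0 * exp(-2.6 * Rc / (Hm0 * gamma_f))
Exponent = -2.6 * 2.4 / (2.59 * 0.62)
= -2.6 * 2.4 / 1.6058
= -3.885914
exp(-3.885914) = 0.020529
q = 0.175 * 0.020529
q = 0.003593 m^3/s/m

0.003593


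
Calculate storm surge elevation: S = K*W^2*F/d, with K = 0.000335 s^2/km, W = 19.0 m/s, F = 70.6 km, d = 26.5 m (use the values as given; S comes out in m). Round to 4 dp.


S = K * W^2 * F / d
W^2 = 19.0^2 = 361.00
S = 0.000335 * 361.00 * 70.6 / 26.5
Numerator = 0.000335 * 361.00 * 70.6 = 8.538011
S = 8.538011 / 26.5 = 0.3222 m

0.3222


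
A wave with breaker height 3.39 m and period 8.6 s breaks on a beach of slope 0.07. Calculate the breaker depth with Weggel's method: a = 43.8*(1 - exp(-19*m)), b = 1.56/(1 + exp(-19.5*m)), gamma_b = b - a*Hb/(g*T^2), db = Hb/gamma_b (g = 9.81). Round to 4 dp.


a = 43.8 * (1 - exp(-19 * m))
exp(-19 * 0.07) = exp(-1.3300) = 0.264477
a = 43.8 * (1 - 0.264477) = 32.215896
b = 1.56 / (1 + exp(-19.5 * m))
exp(-19.5 * 0.07) = exp(-1.3650) = 0.255381
b = 1.56 / (1 + 0.255381) = 1.242651
Hb / (g * T^2) = 3.39 / (9.81 * 8.6^2) = 3.39 / 725.5476 = 0.00467233
gamma_b = b - a * Hb/(g*T^2) = 1.242651 - 32.215896 * 0.00467233 = 1.092128
db = Hb / gamma_b = 3.39 / 1.092128
db = 3.1040 m

3.1040


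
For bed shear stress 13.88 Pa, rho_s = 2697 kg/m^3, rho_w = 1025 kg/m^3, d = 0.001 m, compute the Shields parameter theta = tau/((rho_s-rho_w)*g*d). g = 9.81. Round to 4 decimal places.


theta = tau / ((rho_s - rho_w) * g * d)
rho_s - rho_w = 2697 - 1025 = 1672
Denominator = 1672 * 9.81 * 0.001 = 16.402320
theta = 13.88 / 16.402320
theta = 0.8462

0.8462


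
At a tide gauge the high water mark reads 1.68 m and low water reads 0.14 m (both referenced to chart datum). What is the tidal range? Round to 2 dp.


Tidal range = High water - Low water
Tidal range = 1.68 - (0.14)
Tidal range = 1.54 m

1.54


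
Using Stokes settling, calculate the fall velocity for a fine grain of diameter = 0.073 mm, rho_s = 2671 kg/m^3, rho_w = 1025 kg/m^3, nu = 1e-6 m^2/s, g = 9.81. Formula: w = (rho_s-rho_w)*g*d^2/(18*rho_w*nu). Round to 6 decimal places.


w = (rho_s - rho_w) * g * d^2 / (18 * rho_w * nu)
d = 0.073 mm = 0.000073 m
rho_s - rho_w = 2671 - 1025 = 1646
Numerator = 1646 * 9.81 * (0.000073)^2 = 0.000086048749
Denominator = 18 * 1025 * 1e-6 = 0.018450
w = 0.004664 m/s

0.004664


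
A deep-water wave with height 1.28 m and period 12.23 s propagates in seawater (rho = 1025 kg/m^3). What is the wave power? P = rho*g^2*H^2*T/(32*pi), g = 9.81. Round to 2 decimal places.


P = rho * g^2 * H^2 * T / (32 * pi)
P = 1025 * 9.81^2 * 1.28^2 * 12.23 / (32 * pi)
P = 1025 * 96.2361 * 1.6384 * 12.23 / 100.53096
P = 19661.13 W/m

19661.13


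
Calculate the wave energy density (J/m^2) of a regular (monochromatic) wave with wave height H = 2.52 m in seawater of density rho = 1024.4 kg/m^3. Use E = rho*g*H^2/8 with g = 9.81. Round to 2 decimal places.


E = (1/8) * rho * g * H^2
E = (1/8) * 1024.4 * 9.81 * 2.52^2
E = 0.125 * 1024.4 * 9.81 * 6.3504
E = 7977.19 J/m^2

7977.19


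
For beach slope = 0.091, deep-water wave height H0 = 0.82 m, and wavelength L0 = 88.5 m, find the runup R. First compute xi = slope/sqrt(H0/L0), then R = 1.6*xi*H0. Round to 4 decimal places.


xi = slope / sqrt(H0/L0)
H0/L0 = 0.82/88.5 = 0.009266
sqrt(0.009266) = 0.096258
xi = 0.091 / 0.096258 = 0.945379
R = 1.6 * xi * H0 = 1.6 * 0.945379 * 0.82
R = 1.2403 m

1.2403


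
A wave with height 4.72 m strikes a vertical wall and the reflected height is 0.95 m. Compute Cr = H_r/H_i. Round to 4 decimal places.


Cr = H_r / H_i
Cr = 0.95 / 4.72
Cr = 0.2013

0.2013


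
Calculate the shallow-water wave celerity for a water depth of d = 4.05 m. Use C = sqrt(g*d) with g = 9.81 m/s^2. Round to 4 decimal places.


Using the shallow-water approximation:
C = sqrt(g * d) = sqrt(9.81 * 4.05)
C = sqrt(39.7305)
C = 6.3032 m/s

6.3032


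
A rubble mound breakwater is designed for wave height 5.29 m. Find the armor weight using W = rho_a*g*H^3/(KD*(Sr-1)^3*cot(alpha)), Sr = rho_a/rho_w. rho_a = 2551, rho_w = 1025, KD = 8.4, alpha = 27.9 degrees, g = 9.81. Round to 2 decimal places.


Sr = rho_a / rho_w = 2551 / 1025 = 2.488780
(Sr - 1) = 1.488780
(Sr - 1)^3 = 3.299833
cot(27.9) = 1 / tan(27.9) = 1 / 0.529473 = 1.888671
Numerator = 2551 * 9.81 * 5.29^3 = 3704644.0134
Denominator = 8.4 * 3.299833 * 1.888671 = 52.351325
W = 3704644.0134 / 52.351325
W = 70765.05 N

70765.05


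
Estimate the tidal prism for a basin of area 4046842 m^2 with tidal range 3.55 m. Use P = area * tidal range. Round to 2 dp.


Tidal prism = Area * Tidal range
P = 4046842 * 3.55
P = 14366289.10 m^3

14366289.10


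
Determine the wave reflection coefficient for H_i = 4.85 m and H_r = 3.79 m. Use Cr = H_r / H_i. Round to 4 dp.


Cr = H_r / H_i
Cr = 3.79 / 4.85
Cr = 0.7814

0.7814


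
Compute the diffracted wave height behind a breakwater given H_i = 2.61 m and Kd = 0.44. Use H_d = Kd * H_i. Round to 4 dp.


H_d = Kd * H_i
H_d = 0.44 * 2.61
H_d = 1.1484 m

1.1484


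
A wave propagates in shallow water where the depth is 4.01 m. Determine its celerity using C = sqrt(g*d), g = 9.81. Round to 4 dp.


Using the shallow-water approximation:
C = sqrt(g * d) = sqrt(9.81 * 4.01)
C = sqrt(39.3381)
C = 6.2720 m/s

6.2720


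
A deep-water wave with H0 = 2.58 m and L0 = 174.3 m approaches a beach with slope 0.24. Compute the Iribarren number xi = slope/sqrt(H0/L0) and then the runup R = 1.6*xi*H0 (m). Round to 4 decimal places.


xi = slope / sqrt(H0/L0)
H0/L0 = 2.58/174.3 = 0.014802
sqrt(0.014802) = 0.121664
xi = 0.24 / 0.121664 = 1.972650
R = 1.6 * xi * H0 = 1.6 * 1.972650 * 2.58
R = 8.1431 m

8.1431


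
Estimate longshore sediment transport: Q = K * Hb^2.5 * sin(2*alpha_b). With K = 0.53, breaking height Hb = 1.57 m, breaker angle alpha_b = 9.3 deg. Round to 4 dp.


Q = K * Hb^2.5 * sin(2 * alpha_b)
Hb^2.5 = 1.57^2.5 = 3.088511
sin(2 * 9.3) = sin(18.6) = 0.318959
Q = 0.53 * 3.088511 * 0.318959
Q = 0.5221 m^3/s

0.5221


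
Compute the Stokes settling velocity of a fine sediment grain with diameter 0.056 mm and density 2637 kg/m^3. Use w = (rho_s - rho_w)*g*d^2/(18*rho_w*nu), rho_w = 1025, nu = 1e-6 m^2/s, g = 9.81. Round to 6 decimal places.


w = (rho_s - rho_w) * g * d^2 / (18 * rho_w * nu)
d = 0.056 mm = 0.000056 m
rho_s - rho_w = 2637 - 1025 = 1612
Numerator = 1612 * 9.81 * (0.000056)^2 = 0.000049591826
Denominator = 18 * 1025 * 1e-6 = 0.018450
w = 0.002688 m/s

0.002688


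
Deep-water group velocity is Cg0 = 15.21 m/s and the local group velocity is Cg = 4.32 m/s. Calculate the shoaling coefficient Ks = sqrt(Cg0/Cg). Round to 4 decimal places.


Ks = sqrt(Cg0 / Cg)
Ks = sqrt(15.21 / 4.32)
Ks = sqrt(3.5208)
Ks = 1.8764

1.8764


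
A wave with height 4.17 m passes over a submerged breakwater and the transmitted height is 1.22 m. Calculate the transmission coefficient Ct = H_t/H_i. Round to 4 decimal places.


Ct = H_t / H_i
Ct = 1.22 / 4.17
Ct = 0.2926

0.2926


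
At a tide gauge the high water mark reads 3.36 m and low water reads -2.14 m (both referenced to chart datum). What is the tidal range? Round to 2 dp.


Tidal range = High water - Low water
Tidal range = 3.36 - (-2.14)
Tidal range = 5.50 m

5.50


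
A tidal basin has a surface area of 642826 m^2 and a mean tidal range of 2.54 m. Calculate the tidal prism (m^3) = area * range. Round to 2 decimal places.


Tidal prism = Area * Tidal range
P = 642826 * 2.54
P = 1632778.04 m^3

1632778.04


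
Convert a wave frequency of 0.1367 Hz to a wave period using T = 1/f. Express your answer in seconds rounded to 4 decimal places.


T = 1 / f
T = 1 / 0.1367
T = 7.3153 s

7.3153


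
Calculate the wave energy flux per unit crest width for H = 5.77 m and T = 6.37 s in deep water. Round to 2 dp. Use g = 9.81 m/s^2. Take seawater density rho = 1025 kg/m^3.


P = rho * g^2 * H^2 * T / (32 * pi)
P = 1025 * 9.81^2 * 5.77^2 * 6.37 / (32 * pi)
P = 1025 * 96.2361 * 33.2929 * 6.37 / 100.53096
P = 208090.90 W/m

208090.90


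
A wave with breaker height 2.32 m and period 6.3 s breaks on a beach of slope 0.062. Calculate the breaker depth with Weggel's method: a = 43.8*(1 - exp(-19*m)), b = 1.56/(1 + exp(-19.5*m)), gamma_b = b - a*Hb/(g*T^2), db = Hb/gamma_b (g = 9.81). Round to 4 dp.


a = 43.8 * (1 - exp(-19 * m))
exp(-19 * 0.062) = exp(-1.1780) = 0.307894
a = 43.8 * (1 - 0.307894) = 30.314247
b = 1.56 / (1 + exp(-19.5 * m))
exp(-19.5 * 0.062) = exp(-1.2090) = 0.298496
b = 1.56 / (1 + 0.298496) = 1.201390
Hb / (g * T^2) = 2.32 / (9.81 * 6.3^2) = 2.32 / 389.3589 = 0.00595851
gamma_b = b - a * Hb/(g*T^2) = 1.201390 - 30.314247 * 0.00595851 = 1.020762
db = Hb / gamma_b = 2.32 / 1.020762
db = 2.2728 m

2.2728


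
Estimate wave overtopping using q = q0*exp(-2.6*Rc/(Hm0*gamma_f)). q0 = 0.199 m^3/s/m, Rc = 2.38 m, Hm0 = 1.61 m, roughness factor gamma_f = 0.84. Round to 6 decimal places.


q = q0 * exp(-2.6 * Rc / (Hm0 * gamma_f))
Exponent = -2.6 * 2.38 / (1.61 * 0.84)
= -2.6 * 2.38 / 1.3524
= -4.575569
exp(-4.575569) = 0.010300
q = 0.199 * 0.010300
q = 0.002050 m^3/s/m

0.002050


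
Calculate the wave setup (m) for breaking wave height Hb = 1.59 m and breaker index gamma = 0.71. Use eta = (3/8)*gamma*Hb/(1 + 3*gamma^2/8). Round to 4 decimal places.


eta = (3/8) * gamma * Hb / (1 + 3*gamma^2/8)
Numerator = (3/8) * 0.71 * 1.59 = 0.423337
Denominator = 1 + 3*0.71^2/8 = 1 + 0.189038 = 1.189038
eta = 0.423337 / 1.189038
eta = 0.3560 m

0.3560


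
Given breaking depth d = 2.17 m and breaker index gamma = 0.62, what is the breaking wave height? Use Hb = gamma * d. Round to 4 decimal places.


Hb = gamma * d
Hb = 0.62 * 2.17
Hb = 1.3454 m

1.3454


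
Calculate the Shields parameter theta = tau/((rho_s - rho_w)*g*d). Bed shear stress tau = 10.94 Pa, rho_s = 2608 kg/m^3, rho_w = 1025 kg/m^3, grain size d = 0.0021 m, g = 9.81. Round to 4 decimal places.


theta = tau / ((rho_s - rho_w) * g * d)
rho_s - rho_w = 2608 - 1025 = 1583
Denominator = 1583 * 9.81 * 0.0021 = 32.611383
theta = 10.94 / 32.611383
theta = 0.3355

0.3355


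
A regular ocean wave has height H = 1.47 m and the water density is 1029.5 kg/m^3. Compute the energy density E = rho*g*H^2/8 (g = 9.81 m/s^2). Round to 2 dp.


E = (1/8) * rho * g * H^2
E = (1/8) * 1029.5 * 9.81 * 1.47^2
E = 0.125 * 1029.5 * 9.81 * 2.1609
E = 2727.97 J/m^2

2727.97


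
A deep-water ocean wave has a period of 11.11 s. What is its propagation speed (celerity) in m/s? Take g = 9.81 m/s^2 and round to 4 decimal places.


We use the deep-water celerity formula:
C = g * T / (2 * pi)
C = 9.81 * 11.11 / (2 * 3.14159...)
C = 108.989100 / 6.283185
C = 17.3462 m/s

17.3462


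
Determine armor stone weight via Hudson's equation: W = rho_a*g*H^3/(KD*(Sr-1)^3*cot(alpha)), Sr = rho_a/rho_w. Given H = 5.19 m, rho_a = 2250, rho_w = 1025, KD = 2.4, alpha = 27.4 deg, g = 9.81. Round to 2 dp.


Sr = rho_a / rho_w = 2250 / 1025 = 2.195122
(Sr - 1) = 1.195122
(Sr - 1)^3 = 1.707012
cot(27.4) = 1 / tan(27.4) = 1 / 0.518351 = 1.929196
Numerator = 2250 * 9.81 * 5.19^3 = 3085699.2790
Denominator = 2.4 * 1.707012 * 1.929196 = 7.903586
W = 3085699.2790 / 7.903586
W = 390417.64 N

390417.64


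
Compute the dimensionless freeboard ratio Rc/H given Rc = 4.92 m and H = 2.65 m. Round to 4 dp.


Relative freeboard = Rc / H
= 4.92 / 2.65
= 1.8566

1.8566


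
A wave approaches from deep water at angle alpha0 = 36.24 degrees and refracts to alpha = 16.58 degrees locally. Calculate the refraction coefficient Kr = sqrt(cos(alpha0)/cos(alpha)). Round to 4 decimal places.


Kr = sqrt(cos(alpha0) / cos(alpha))
cos(36.24) = 0.806548
cos(16.58) = 0.958422
Kr = sqrt(0.806548 / 0.958422)
Kr = sqrt(0.841537)
Kr = 0.9174

0.9174


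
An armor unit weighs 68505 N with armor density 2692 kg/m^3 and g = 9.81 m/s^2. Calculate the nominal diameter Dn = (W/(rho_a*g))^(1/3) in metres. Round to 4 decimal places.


V = W / (rho_a * g)
V = 68505 / (2692 * 9.81)
V = 68505 / 26408.52
V = 2.594049 m^3
Dn = V^(1/3) = 2.594049^(1/3)
Dn = 1.3740 m

1.3740


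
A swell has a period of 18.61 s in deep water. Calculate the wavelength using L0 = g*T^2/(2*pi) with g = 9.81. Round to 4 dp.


L0 = g * T^2 / (2 * pi)
L0 = 9.81 * 18.61^2 / (2 * pi)
L0 = 9.81 * 346.3321 / 6.28319
L0 = 3397.5179 / 6.28319
L0 = 540.7318 m

540.7318
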